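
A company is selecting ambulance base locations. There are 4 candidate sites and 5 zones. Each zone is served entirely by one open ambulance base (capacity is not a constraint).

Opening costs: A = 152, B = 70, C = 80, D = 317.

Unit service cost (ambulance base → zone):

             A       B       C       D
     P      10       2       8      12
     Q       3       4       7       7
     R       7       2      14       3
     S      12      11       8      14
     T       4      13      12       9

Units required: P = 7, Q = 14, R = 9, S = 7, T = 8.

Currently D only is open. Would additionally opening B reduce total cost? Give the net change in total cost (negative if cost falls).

Yes — net change −72 (cost falls by 72).

Current service cost with {D}: 379.
Adding B: each zone re-picks its cheapest; new service cost 237, saving 142.
Extra fixed cost: 70. Net change = 70 − 142 = -72.
(Totals: 696 → 624.)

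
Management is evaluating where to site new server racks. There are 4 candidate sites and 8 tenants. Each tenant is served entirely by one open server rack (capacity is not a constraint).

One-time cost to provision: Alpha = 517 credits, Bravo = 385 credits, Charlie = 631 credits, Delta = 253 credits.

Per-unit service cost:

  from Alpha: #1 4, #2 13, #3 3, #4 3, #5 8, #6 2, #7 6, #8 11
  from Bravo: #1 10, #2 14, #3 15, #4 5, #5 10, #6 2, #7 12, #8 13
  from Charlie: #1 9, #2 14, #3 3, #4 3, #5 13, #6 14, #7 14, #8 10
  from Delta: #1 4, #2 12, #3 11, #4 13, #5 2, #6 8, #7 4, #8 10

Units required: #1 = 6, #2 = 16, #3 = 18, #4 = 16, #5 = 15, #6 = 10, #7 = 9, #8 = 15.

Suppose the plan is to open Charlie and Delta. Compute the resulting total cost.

Each tenant is assigned to its cheapest site among the open ones.
{Charlie, Delta}: #1→Delta 4·6=24, #2→Delta 12·16=192, #3→Charlie 3·18=54, #4→Charlie 3·16=48, #5→Delta 2·15=30, #6→Delta 8·10=80, #7→Delta 4·9=36, #8→Charlie 10·15=150. Service 614; fixed 884; total 1498.

Total cost: 1498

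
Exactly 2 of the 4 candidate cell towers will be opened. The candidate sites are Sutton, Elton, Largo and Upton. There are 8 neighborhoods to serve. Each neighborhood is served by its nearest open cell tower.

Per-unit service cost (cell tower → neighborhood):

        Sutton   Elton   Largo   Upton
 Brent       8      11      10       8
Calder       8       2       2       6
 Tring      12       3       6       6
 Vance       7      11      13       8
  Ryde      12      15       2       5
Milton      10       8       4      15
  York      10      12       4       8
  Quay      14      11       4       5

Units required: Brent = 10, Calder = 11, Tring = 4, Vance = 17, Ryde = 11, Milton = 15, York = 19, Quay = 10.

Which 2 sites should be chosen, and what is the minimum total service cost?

Choose Sutton and Largo; total service cost 443.

With exactly 2 open, each neighborhood uses its cheapest among the chosen.
{Sutton, Largo}: Brent→Sutton 8·10=80, Calder→Largo 2·11=22, Tring→Largo 6·4=24, Vance→Sutton 7·17=119, Ryde→Largo 2·11=22, Milton→Largo 4·15=60, York→Largo 4·19=76, Quay→Largo 4·10=40. Service cost 443.
{Largo, Upton}: service cost 460
{Elton, Largo}: service cost 519
Among all 6 size-2 choices, {Sutton, Largo} is lowest.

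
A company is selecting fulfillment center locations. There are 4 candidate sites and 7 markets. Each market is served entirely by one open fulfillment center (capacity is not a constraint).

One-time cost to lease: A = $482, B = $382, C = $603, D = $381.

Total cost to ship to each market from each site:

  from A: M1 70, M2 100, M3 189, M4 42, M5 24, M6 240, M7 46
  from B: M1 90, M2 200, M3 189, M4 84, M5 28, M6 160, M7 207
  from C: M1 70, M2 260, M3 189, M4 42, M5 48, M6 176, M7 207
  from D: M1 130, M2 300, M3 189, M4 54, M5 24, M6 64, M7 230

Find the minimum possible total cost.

For any fixed open set, each market goes to its cheapest open site; total = fixed + service.
{A}: M1→A 70, M2→A 100, M3→A 189, M4→A 42, M5→A 24, M6→A 240, M7→A 46. Service 711; fixed 482; total 1193.
{B}: service 958 + fixed 382 = 1340
{D}: service 991 + fixed 381 = 1372
{A, B, C, D}: M1→A 70, M2→A 100, M3→A 189, M4→A 42, M5→A 24, M6→D 64, M7→A 46. Service 535; fixed 1848; total 2383.
(All 15 nonempty subsets were checked; A only is lowest.)

Minimum total cost: 1193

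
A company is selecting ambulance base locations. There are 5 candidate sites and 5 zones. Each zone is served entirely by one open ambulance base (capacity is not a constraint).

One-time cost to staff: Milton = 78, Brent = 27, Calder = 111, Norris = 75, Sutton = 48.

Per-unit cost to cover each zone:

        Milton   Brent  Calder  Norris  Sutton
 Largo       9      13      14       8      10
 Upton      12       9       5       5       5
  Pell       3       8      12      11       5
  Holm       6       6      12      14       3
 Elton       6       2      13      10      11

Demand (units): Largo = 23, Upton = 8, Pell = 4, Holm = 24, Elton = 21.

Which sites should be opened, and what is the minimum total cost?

Open Brent and Sutton; minimum total cost 479.

For any fixed open set, each zone goes to its cheapest open site; total = fixed + service.
{Brent, Sutton}: Largo→Sutton 10·23=230, Upton→Sutton 5·8=40, Pell→Sutton 5·4=20, Holm→Sutton 3·24=72, Elton→Brent 2·21=42. Service 404; fixed 75; total 479.
{Brent, Norris, Sutton}: Largo→Norris 8·23=184, Upton→Norris 5·8=40, Pell→Sutton 5·4=20, Holm→Sutton 3·24=72, Elton→Brent 2·21=42. Service 358; fixed 150; total 508.
{Milton, Brent, Sutton}: Largo→Milton 9·23=207, Upton→Sutton 5·8=40, Pell→Milton 3·4=12, Holm→Sutton 3·24=72, Elton→Brent 2·21=42. Service 373; fixed 153; total 526.
{Milton, Brent, Calder, Norris, Sutton}: service 350 + fixed 339 = 689
No other subset beats 479.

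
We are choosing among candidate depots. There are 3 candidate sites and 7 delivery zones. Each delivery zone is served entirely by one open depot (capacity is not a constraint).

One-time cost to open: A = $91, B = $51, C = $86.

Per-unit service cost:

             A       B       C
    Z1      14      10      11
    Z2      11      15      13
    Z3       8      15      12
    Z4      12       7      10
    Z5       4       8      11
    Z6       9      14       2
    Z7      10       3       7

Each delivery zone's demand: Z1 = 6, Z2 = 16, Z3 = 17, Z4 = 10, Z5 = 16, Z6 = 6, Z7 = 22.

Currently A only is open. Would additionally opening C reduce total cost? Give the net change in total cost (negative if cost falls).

Yes — net change −60 (cost falls by 60).

Current service cost with {A}: 854.
Adding C: each delivery zone re-picks its cheapest; new service cost 708, saving 146.
Extra fixed cost: 86. Net change = 86 − 146 = -60.
(Totals: 945 → 885.)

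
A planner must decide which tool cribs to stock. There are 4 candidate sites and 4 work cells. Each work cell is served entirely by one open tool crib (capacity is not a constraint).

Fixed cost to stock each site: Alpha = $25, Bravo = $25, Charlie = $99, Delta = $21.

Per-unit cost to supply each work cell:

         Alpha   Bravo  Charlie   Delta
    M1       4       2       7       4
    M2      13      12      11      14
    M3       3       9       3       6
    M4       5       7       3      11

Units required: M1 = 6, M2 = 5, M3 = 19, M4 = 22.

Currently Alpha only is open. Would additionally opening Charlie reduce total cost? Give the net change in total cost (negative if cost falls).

Current service cost with {Alpha}: 256.
Adding Charlie: each work cell re-picks its cheapest; new service cost 202, saving 54.
Extra fixed cost: 99. Net change = 99 − 54 = 45.
(Totals: 281 → 326.)

No — net change +45 (cost rises by 45).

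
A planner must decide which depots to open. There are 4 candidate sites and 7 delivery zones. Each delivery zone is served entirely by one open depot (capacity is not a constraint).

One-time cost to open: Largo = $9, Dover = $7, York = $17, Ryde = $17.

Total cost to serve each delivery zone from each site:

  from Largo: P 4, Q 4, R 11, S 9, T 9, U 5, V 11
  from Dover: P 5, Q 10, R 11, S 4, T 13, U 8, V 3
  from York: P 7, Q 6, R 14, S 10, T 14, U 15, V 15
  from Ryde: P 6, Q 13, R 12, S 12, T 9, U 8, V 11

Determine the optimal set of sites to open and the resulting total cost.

For any fixed open set, each delivery zone goes to its cheapest open site; total = fixed + service.
{Largo, Dover}: P→Largo 4, Q→Largo 4, R→Largo 11, S→Dover 4, T→Largo 9, U→Largo 5, V→Dover 3. Service 40; fixed 16; total 56.
{Dover}: service 54 + fixed 7 = 61
{Largo}: P→Largo 4, Q→Largo 4, R→Largo 11, S→Largo 9, T→Largo 9, U→Largo 5, V→Largo 11. Service 53; fixed 9; total 62.
{Largo, Dover, York, Ryde}: P→Largo 4, Q→Largo 4, R→Largo 11, S→Dover 4, T→Largo 9, U→Largo 5, V→Dover 3. Service 40; fixed 50; total 90.
No other subset beats 56.

Open Largo and Dover; minimum total cost 56.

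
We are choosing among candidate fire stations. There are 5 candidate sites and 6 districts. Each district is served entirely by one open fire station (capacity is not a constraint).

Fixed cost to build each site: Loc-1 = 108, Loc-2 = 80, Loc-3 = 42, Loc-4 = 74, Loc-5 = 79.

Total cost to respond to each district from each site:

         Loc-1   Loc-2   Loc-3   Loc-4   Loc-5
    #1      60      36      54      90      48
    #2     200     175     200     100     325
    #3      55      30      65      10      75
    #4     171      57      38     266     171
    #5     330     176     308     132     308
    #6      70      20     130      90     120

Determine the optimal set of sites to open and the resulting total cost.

For any fixed open set, each district goes to its cheapest open site; total = fixed + service.
{Loc-2, Loc-4}: #1→Loc-2 36, #2→Loc-4 100, #3→Loc-4 10, #4→Loc-2 57, #5→Loc-4 132, #6→Loc-2 20. Service 355; fixed 154; total 509.
{Loc-2, Loc-3, Loc-4}: service 336 + fixed 196 = 532
{Loc-3, Loc-4}: #1→Loc-3 54, #2→Loc-4 100, #3→Loc-4 10, #4→Loc-3 38, #5→Loc-4 132, #6→Loc-4 90. Service 424; fixed 116; total 540.
{Loc-1, Loc-2, Loc-3, Loc-4, Loc-5}: service 336 + fixed 383 = 719
No other subset beats 509.

Open Loc-2 and Loc-4; minimum total cost 509.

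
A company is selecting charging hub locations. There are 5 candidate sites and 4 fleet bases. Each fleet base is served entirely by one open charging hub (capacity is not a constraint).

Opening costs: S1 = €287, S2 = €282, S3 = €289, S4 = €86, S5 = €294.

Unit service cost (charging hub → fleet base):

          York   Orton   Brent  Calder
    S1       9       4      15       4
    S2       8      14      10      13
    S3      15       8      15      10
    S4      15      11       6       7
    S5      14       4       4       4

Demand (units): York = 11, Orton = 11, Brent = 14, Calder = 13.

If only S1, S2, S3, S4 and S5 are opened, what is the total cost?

Each fleet base is assigned to its cheapest site among the open ones.
{S1, S2, S3, S4, S5}: York→S2 8·11=88, Orton→S1 4·11=44, Brent→S5 4·14=56, Calder→S1 4·13=52. Service 240; fixed 1238; total 1478.

Total cost: 1478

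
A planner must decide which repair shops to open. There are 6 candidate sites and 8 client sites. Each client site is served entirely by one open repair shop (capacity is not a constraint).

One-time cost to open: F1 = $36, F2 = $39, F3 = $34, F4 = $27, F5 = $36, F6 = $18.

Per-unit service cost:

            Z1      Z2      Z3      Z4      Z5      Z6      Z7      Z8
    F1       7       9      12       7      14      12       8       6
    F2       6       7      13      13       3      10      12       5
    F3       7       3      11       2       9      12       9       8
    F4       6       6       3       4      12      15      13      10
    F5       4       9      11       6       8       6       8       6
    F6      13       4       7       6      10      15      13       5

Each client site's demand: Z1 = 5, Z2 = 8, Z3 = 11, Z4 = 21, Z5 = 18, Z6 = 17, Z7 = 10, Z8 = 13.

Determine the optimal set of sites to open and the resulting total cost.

For any fixed open set, each client site goes to its cheapest open site; total = fixed + service.
{F2, F3, F4, F5}: Z1→F5 4·5=20, Z2→F3 3·8=24, Z3→F4 3·11=33, Z4→F3 2·21=42, Z5→F2 3·18=54, Z6→F5 6·17=102, Z7→F5 8·10=80, Z8→F2 5·13=65. Service 420; fixed 136; total 556.
{F2, F3, F4, F5, F6}: service 420 + fixed 154 = 574
{F2, F4, F5}: Z1→F5 4·5=20, Z2→F4 6·8=48, Z3→F4 3·11=33, Z4→F4 4·21=84, Z5→F2 3·18=54, Z6→F5 6·17=102, Z7→F5 8·10=80, Z8→F2 5·13=65. Service 486; fixed 102; total 588.
{F1, F2, F3, F4, F5, F6}: Z1→F5 4·5=20, Z2→F3 3·8=24, Z3→F4 3·11=33, Z4→F3 2·21=42, Z5→F2 3·18=54, Z6→F5 6·17=102, Z7→F1 8·10=80, Z8→F2 5·13=65. Service 420; fixed 190; total 610.
No other subset beats 556.

Open F2, F3, F4 and F5; minimum total cost 556.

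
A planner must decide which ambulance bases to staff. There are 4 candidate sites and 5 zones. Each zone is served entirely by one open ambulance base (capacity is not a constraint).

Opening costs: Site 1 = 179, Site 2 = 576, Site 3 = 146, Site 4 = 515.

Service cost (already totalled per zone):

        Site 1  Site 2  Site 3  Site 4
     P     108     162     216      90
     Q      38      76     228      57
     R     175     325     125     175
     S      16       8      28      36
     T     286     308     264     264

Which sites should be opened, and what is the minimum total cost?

For any fixed open set, each zone goes to its cheapest open site; total = fixed + service.
{Site 1}: P→Site 1 108, Q→Site 1 38, R→Site 1 175, S→Site 1 16, T→Site 1 286. Service 623; fixed 179; total 802.
{Site 1, Site 3}: P→Site 1 108, Q→Site 1 38, R→Site 3 125, S→Site 1 16, T→Site 3 264. Service 551; fixed 325; total 876.
{Site 3}: P→Site 3 216, Q→Site 3 228, R→Site 3 125, S→Site 3 28, T→Site 3 264. Service 861; fixed 146; total 1007.
{Site 1, Site 2, Site 3, Site 4}: service 525 + fixed 1416 = 1941
(All 15 nonempty subsets were checked; Site 1 only is lowest.)

Open Site 1 only; minimum total cost 802.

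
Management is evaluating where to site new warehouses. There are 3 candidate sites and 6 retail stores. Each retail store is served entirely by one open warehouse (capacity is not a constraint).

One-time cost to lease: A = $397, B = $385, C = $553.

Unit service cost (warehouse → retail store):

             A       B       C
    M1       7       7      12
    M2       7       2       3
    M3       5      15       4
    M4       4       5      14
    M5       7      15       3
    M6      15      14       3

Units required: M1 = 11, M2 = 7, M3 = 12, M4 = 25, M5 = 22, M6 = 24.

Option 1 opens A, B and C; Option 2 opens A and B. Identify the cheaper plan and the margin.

Option 1: {A, B, C}: M1→A 7·11=77, M2→B 2·7=14, M3→C 4·12=48, M4→A 4·25=100, M5→C 3·22=66, M6→C 3·24=72. Service 377; fixed 1335; total 1712.
Option 2: {A, B}: M1→A 7·11=77, M2→B 2·7=14, M3→A 5·12=60, M4→A 4·25=100, M5→A 7·22=154, M6→B 14·24=336. Service 741; fixed 782; total 1523.
Difference: |1712 − 1523| = 189.

Option 2 is cheaper by 189.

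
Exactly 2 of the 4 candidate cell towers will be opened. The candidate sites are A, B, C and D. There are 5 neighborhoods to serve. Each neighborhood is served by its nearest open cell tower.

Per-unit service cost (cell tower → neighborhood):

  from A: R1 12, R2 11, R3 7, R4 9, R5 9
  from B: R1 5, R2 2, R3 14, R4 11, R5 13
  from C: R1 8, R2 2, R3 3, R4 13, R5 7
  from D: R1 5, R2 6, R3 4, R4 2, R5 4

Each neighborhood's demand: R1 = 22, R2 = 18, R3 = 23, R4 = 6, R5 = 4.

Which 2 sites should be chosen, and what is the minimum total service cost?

Choose C and D; total service cost 243.

With exactly 2 open, each neighborhood uses its cheapest among the chosen.
{C, D}: R1→D 5·22=110, R2→C 2·18=36, R3→C 3·23=69, R4→D 2·6=12, R5→D 4·4=16. Service cost 243.
{B, D}: service cost 266
{B, C}: service cost 309
Among all 6 size-2 choices, {C, D} is lowest.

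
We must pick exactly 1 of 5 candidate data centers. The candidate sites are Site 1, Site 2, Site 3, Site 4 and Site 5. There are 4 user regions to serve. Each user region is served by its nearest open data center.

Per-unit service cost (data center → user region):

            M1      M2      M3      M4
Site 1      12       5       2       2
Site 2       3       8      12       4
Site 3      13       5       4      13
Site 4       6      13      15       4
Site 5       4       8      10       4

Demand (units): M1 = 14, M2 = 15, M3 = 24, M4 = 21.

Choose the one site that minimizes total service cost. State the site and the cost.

With exactly 1 open, each user region uses its cheapest among the chosen.
{Site 1}: M1→Site 1 12·14=168, M2→Site 1 5·15=75, M3→Site 1 2·24=48, M4→Site 1 2·21=42. Service cost 333.
{Site 5}: service cost 500
{Site 2}: service cost 534
Among all 5 size-1 choices, {Site 1} is lowest.

Choose Site 1 only; total service cost 333.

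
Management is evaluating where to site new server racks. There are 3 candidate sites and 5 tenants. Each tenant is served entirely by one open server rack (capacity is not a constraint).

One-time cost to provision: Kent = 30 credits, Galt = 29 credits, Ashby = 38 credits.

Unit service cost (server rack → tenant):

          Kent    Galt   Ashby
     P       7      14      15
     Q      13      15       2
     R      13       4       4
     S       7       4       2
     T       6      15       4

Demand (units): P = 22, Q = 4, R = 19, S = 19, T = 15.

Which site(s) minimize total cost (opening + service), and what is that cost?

For any fixed open set, each tenant goes to its cheapest open site; total = fixed + service.
{Kent, Ashby}: P→Kent 7·22=154, Q→Ashby 2·4=8, R→Ashby 4·19=76, S→Ashby 2·19=38, T→Ashby 4·15=60. Service 336; fixed 68; total 404.
{Kent, Galt, Ashby}: service 336 + fixed 97 = 433
{Kent, Galt}: P→Kent 7·22=154, Q→Kent 13·4=52, R→Galt 4·19=76, S→Galt 4·19=76, T→Kent 6·15=90. Service 448; fixed 59; total 507.
{Galt}: service 745 + fixed 29 = 774
(All 7 nonempty subsets were checked; Kent and Ashby is lowest.)

Open Kent and Ashby; minimum total cost 404.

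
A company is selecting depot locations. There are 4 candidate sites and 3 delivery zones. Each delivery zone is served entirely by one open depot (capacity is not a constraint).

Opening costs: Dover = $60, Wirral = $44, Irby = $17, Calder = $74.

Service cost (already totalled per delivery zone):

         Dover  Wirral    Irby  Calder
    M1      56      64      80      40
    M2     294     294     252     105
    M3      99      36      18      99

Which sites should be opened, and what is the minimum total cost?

Open Irby and Calder; minimum total cost 254.

For any fixed open set, each delivery zone goes to its cheapest open site; total = fixed + service.
{Irby, Calder}: M1→Calder 40, M2→Calder 105, M3→Irby 18. Service 163; fixed 91; total 254.
{Wirral, Irby, Calder}: service 163 + fixed 135 = 298
{Wirral, Calder}: service 181 + fixed 118 = 299
{Dover, Wirral, Irby, Calder}: service 163 + fixed 195 = 358
No other subset beats 254.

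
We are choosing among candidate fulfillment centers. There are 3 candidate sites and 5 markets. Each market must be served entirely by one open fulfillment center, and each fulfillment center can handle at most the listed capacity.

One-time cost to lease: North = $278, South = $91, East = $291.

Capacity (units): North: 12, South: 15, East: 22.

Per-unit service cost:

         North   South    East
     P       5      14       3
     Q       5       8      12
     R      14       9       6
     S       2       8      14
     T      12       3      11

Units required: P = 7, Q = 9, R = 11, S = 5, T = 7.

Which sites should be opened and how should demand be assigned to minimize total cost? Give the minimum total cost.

Open {North, South, East}: P→East 3·7=21, Q→North 5·9=45, R→East 6·11=66, S→South 8·5=40, T→South 3·7=21.
Loads: North carries 9/12, South carries 12/15, East carries 18/22. Service 193; fixed 660; total 853.
Next best feasible plan costs 900.

Minimum total cost: 853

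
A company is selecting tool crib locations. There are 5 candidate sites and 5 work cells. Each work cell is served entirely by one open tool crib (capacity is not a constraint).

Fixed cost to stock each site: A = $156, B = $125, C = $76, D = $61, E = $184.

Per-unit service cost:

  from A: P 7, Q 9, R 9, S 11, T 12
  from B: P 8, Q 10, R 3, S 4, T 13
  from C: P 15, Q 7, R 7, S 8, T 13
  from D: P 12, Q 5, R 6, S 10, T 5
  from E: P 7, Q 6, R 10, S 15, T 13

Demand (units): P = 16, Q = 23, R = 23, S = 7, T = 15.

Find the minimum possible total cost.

Minimum total cost: 601

For any fixed open set, each work cell goes to its cheapest open site; total = fixed + service.
{B, D}: P→B 8·16=128, Q→D 5·23=115, R→B 3·23=69, S→B 4·7=28, T→D 5·15=75. Service 415; fixed 186; total 601.
{D}: P→D 12·16=192, Q→D 5·23=115, R→D 6·23=138, S→D 10·7=70, T→D 5·15=75. Service 590; fixed 61; total 651.
{B, C, D}: service 415 + fixed 262 = 677
{A, B, C, D, E}: service 399 + fixed 602 = 1001
No other subset beats 601.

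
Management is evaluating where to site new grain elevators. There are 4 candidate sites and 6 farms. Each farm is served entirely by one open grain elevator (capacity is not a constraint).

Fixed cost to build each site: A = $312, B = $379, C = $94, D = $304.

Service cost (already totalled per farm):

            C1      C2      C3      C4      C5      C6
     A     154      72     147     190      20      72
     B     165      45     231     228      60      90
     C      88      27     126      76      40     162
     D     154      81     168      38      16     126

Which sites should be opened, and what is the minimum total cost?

Open C only; minimum total cost 613.

For any fixed open set, each farm goes to its cheapest open site; total = fixed + service.
{C}: C1→C 88, C2→C 27, C3→C 126, C4→C 76, C5→C 40, C6→C 162. Service 519; fixed 94; total 613.
{A, C}: service 409 + fixed 406 = 815
{C, D}: service 421 + fixed 398 = 819
{A, B, C, D}: service 367 + fixed 1089 = 1456
(All 15 nonempty subsets were checked; C only is lowest.)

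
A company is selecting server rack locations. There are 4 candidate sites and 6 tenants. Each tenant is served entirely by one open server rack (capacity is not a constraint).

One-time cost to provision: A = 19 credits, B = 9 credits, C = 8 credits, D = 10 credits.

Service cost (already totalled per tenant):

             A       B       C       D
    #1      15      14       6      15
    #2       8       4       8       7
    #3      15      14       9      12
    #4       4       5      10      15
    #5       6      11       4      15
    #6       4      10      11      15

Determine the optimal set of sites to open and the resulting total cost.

Open B and C; minimum total cost 55.

For any fixed open set, each tenant goes to its cheapest open site; total = fixed + service.
{B, C}: #1→C 6, #2→B 4, #3→C 9, #4→B 5, #5→C 4, #6→B 10. Service 38; fixed 17; total 55.
{C}: service 48 + fixed 8 = 56
{A, C}: service 35 + fixed 27 = 62
{A, B, C, D}: #1→C 6, #2→B 4, #3→C 9, #4→A 4, #5→C 4, #6→A 4. Service 31; fixed 46; total 77.
No other subset beats 55.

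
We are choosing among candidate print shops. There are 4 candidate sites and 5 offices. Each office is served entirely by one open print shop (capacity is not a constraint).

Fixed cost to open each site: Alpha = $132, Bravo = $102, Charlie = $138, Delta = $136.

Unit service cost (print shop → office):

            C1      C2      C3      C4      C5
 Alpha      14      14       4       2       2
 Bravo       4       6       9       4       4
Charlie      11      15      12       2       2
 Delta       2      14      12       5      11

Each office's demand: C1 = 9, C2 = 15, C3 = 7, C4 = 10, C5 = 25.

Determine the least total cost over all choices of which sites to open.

For any fixed open set, each office goes to its cheapest open site; total = fixed + service.
{Bravo}: C1→Bravo 4·9=36, C2→Bravo 6·15=90, C3→Bravo 9·7=63, C4→Bravo 4·10=40, C5→Bravo 4·25=100. Service 329; fixed 102; total 431.
{Alpha, Bravo}: C1→Bravo 4·9=36, C2→Bravo 6·15=90, C3→Alpha 4·7=28, C4→Alpha 2·10=20, C5→Alpha 2·25=50. Service 224; fixed 234; total 458.
{Bravo, Charlie}: C1→Bravo 4·9=36, C2→Bravo 6·15=90, C3→Bravo 9·7=63, C4→Charlie 2·10=20, C5→Charlie 2·25=50. Service 259; fixed 240; total 499.
{Alpha, Bravo, Charlie, Delta}: service 206 + fixed 508 = 714
No other subset beats 431.

Minimum total cost: 431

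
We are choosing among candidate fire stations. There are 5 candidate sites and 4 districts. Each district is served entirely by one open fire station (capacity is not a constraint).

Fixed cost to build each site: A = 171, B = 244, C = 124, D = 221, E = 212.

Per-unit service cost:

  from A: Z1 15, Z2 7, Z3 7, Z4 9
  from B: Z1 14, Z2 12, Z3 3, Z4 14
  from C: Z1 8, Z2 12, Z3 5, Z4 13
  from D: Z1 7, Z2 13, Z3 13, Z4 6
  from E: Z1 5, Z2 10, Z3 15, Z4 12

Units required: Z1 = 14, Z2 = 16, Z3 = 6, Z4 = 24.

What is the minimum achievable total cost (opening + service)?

Minimum total cost: 749

For any fixed open set, each district goes to its cheapest open site; total = fixed + service.
{D}: Z1→D 7·14=98, Z2→D 13·16=208, Z3→D 13·6=78, Z4→D 6·24=144. Service 528; fixed 221; total 749.
{A}: Z1→A 15·14=210, Z2→A 7·16=112, Z3→A 7·6=42, Z4→A 9·24=216. Service 580; fixed 171; total 751.
{A, C}: service 470 + fixed 295 = 765
{A, B, C, D, E}: service 344 + fixed 972 = 1316
No other subset beats 749.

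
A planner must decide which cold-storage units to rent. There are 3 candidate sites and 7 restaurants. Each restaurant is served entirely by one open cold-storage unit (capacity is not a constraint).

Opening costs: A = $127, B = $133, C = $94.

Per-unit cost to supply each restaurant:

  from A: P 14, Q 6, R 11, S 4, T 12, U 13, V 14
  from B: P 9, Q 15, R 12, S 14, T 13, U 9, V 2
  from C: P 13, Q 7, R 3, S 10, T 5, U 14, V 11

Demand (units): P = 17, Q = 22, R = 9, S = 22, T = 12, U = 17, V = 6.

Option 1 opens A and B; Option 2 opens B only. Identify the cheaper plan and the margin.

Option 1: {A, B}: P→B 9·17=153, Q→A 6·22=132, R→A 11·9=99, S→A 4·22=88, T→A 12·12=144, U→B 9·17=153, V→B 2·6=12. Service 781; fixed 260; total 1041.
Option 2: {B}: P→B 9·17=153, Q→B 15·22=330, R→B 12·9=108, S→B 14·22=308, T→B 13·12=156, U→B 9·17=153, V→B 2·6=12. Service 1220; fixed 133; total 1353.
Difference: |1041 − 1353| = 312.

Option 1 is cheaper by 312.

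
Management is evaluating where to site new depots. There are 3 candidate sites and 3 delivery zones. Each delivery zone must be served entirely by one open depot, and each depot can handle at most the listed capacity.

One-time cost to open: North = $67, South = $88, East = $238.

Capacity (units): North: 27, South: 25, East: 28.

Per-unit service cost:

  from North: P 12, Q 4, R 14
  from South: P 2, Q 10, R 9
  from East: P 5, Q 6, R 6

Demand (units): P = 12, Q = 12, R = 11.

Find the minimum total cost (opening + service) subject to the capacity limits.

Open {North, South}: P→South 2·12=24, Q→North 4·12=48, R→South 9·11=99.
Loads: North carries 12/27, South carries 23/25. Service 171; fixed 155; total 326.
Next best feasible plan costs 381.

Minimum total cost: 326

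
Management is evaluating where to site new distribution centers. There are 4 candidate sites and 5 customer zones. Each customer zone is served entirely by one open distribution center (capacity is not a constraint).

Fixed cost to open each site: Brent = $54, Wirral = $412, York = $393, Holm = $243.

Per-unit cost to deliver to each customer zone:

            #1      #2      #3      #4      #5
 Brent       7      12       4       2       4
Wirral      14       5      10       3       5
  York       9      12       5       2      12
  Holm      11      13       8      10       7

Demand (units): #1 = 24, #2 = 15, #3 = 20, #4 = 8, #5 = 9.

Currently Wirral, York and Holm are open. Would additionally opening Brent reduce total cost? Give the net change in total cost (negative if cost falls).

Current service cost with {Wirral, York, Holm}: 452.
Adding Brent: each customer zone re-picks its cheapest; new service cost 375, saving 77.
Extra fixed cost: 54. Net change = 54 − 77 = -23.
(Totals: 1500 → 1477.)

Yes — net change −23 (cost falls by 23).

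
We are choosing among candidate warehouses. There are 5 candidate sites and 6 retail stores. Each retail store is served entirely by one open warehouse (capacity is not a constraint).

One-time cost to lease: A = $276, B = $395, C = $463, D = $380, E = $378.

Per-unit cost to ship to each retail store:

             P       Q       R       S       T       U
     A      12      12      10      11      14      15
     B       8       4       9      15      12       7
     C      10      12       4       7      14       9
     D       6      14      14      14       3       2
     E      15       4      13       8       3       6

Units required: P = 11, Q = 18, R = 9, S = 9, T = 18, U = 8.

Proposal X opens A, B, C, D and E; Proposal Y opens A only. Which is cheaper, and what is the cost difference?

Proposal X: {A, B, C, D, E}: P→D 6·11=66, Q→B 4·18=72, R→C 4·9=36, S→C 7·9=63, T→D 3·18=54, U→D 2·8=16. Service 307; fixed 1892; total 2199.
Proposal Y: {A}: P→A 12·11=132, Q→A 12·18=216, R→A 10·9=90, S→A 11·9=99, T→A 14·18=252, U→A 15·8=120. Service 909; fixed 276; total 1185.
Difference: |2199 − 1185| = 1014.

Proposal Y is cheaper by 1014.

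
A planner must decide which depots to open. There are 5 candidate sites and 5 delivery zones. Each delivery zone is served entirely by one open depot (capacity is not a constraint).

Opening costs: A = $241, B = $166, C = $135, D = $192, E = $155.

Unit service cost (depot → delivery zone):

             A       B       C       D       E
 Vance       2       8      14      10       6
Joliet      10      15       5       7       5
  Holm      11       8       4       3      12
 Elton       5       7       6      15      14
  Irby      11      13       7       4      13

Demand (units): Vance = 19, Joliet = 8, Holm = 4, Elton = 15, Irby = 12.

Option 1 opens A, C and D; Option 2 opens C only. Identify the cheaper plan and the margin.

Option 2 is cheaper by 150.

Option 1: {A, C, D}: Vance→A 2·19=38, Joliet→C 5·8=40, Holm→D 3·4=12, Elton→A 5·15=75, Irby→D 4·12=48. Service 213; fixed 568; total 781.
Option 2: {C}: Vance→C 14·19=266, Joliet→C 5·8=40, Holm→C 4·4=16, Elton→C 6·15=90, Irby→C 7·12=84. Service 496; fixed 135; total 631.
Difference: |781 − 631| = 150.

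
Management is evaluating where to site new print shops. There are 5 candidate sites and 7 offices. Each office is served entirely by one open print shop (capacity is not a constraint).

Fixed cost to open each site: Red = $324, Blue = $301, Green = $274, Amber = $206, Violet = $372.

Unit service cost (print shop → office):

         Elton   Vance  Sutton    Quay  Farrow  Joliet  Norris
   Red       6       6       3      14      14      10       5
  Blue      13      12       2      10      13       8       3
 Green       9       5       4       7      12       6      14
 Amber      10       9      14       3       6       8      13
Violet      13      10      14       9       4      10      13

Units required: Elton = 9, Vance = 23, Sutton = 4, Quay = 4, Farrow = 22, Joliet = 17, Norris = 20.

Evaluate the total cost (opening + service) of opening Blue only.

Total cost: 1224

Each office is assigned to its cheapest site among the open ones.
{Blue}: Elton→Blue 13·9=117, Vance→Blue 12·23=276, Sutton→Blue 2·4=8, Quay→Blue 10·4=40, Farrow→Blue 13·22=286, Joliet→Blue 8·17=136, Norris→Blue 3·20=60. Service 923; fixed 301; total 1224.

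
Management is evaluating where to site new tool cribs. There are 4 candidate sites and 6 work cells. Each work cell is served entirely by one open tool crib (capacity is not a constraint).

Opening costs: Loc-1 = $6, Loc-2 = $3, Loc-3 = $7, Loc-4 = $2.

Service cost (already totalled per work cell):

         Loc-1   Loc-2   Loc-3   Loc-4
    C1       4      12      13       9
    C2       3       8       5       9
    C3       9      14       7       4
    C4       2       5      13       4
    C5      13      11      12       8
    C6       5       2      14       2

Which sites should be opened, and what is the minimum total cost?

Open Loc-1 and Loc-4; minimum total cost 31.

For any fixed open set, each work cell goes to its cheapest open site; total = fixed + service.
{Loc-1, Loc-4}: C1→Loc-1 4, C2→Loc-1 3, C3→Loc-4 4, C4→Loc-1 2, C5→Loc-4 8, C6→Loc-4 2. Service 23; fixed 8; total 31.
{Loc-1, Loc-2, Loc-4}: service 23 + fixed 11 = 34
{Loc-1, Loc-3, Loc-4}: service 23 + fixed 15 = 38
{Loc-1, Loc-2, Loc-3, Loc-4}: C1→Loc-1 4, C2→Loc-1 3, C3→Loc-4 4, C4→Loc-1 2, C5→Loc-4 8, C6→Loc-2 2. Service 23; fixed 18; total 41.
No other subset beats 31.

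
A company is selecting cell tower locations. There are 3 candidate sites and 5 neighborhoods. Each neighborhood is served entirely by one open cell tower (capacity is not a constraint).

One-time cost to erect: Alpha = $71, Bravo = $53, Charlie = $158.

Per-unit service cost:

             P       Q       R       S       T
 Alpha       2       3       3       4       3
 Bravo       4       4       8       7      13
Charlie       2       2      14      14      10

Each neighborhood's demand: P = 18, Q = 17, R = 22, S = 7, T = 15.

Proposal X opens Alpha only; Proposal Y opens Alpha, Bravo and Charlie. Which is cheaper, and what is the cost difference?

Proposal X is cheaper by 194.

Proposal X: {Alpha}: P→Alpha 2·18=36, Q→Alpha 3·17=51, R→Alpha 3·22=66, S→Alpha 4·7=28, T→Alpha 3·15=45. Service 226; fixed 71; total 297.
Proposal Y: {Alpha, Bravo, Charlie}: P→Alpha 2·18=36, Q→Charlie 2·17=34, R→Alpha 3·22=66, S→Alpha 4·7=28, T→Alpha 3·15=45. Service 209; fixed 282; total 491.
Difference: |297 − 491| = 194.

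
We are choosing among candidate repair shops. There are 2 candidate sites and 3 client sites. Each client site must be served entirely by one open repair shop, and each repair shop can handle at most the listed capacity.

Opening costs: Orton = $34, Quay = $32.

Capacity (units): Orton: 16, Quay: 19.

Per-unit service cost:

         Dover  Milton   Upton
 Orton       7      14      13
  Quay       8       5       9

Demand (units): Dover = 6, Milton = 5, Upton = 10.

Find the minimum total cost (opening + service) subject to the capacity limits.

Open {Orton, Quay}: Dover→Orton 7·6=42, Milton→Quay 5·5=25, Upton→Quay 9·10=90.
Loads: Orton carries 6/16, Quay carries 15/19. Service 157; fixed 66; total 223.
Next best feasible plan costs 263.

Minimum total cost: 223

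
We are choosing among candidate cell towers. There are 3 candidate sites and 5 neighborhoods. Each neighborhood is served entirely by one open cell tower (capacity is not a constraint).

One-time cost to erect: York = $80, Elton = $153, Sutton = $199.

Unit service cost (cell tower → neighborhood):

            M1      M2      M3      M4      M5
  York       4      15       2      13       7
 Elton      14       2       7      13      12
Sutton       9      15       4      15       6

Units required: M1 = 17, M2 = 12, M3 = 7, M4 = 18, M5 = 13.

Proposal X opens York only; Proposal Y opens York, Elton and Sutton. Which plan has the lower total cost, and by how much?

Proposal X: {York}: M1→York 4·17=68, M2→York 15·12=180, M3→York 2·7=14, M4→York 13·18=234, M5→York 7·13=91. Service 587; fixed 80; total 667.
Proposal Y: {York, Elton, Sutton}: M1→York 4·17=68, M2→Elton 2·12=24, M3→York 2·7=14, M4→York 13·18=234, M5→Sutton 6·13=78. Service 418; fixed 432; total 850.
Difference: |667 − 850| = 183.

Proposal X is cheaper by 183.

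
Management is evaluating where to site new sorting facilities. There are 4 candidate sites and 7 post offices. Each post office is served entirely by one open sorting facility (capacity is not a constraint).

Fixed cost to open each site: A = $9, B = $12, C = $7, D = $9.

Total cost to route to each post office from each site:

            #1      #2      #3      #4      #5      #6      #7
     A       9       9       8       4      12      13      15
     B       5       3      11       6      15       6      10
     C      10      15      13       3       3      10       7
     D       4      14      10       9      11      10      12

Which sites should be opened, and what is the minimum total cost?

For any fixed open set, each post office goes to its cheapest open site; total = fixed + service.
{B, C}: #1→B 5, #2→B 3, #3→B 11, #4→C 3, #5→C 3, #6→B 6, #7→C 7. Service 38; fixed 19; total 57.
{A, B, C}: service 35 + fixed 28 = 63
{B, C, D}: service 36 + fixed 28 = 64
{A, B, C, D}: service 34 + fixed 37 = 71
(All 15 nonempty subsets were checked; B and C is lowest.)

Open B and C; minimum total cost 57.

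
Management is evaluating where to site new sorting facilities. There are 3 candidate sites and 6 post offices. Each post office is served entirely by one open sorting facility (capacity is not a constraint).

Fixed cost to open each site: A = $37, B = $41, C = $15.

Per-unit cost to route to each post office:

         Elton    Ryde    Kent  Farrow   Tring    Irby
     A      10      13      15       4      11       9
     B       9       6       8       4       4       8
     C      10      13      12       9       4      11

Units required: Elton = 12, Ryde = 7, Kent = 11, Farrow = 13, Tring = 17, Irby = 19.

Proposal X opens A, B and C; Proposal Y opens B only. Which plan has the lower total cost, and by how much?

Proposal X: {A, B, C}: Elton→B 9·12=108, Ryde→B 6·7=42, Kent→B 8·11=88, Farrow→A 4·13=52, Tring→B 4·17=68, Irby→B 8·19=152. Service 510; fixed 93; total 603.
Proposal Y: {B}: Elton→B 9·12=108, Ryde→B 6·7=42, Kent→B 8·11=88, Farrow→B 4·13=52, Tring→B 4·17=68, Irby→B 8·19=152. Service 510; fixed 41; total 551.
Difference: |603 − 551| = 52.

Proposal Y is cheaper by 52.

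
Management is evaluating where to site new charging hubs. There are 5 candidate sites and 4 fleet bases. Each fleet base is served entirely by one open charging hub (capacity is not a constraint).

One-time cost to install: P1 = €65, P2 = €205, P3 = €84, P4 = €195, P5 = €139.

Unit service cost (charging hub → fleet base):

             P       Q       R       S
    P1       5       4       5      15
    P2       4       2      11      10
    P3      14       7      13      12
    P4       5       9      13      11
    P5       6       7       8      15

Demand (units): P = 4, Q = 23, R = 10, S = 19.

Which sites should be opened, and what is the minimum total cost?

Open P1 only; minimum total cost 512.

For any fixed open set, each fleet base goes to its cheapest open site; total = fixed + service.
{P1}: P→P1 5·4=20, Q→P1 4·23=92, R→P1 5·10=50, S→P1 15·19=285. Service 447; fixed 65; total 512.
{P1, P3}: service 390 + fixed 149 = 539
{P2}: service 362 + fixed 205 = 567
{P1, P2, P3, P4, P5}: service 302 + fixed 688 = 990
No other subset beats 512.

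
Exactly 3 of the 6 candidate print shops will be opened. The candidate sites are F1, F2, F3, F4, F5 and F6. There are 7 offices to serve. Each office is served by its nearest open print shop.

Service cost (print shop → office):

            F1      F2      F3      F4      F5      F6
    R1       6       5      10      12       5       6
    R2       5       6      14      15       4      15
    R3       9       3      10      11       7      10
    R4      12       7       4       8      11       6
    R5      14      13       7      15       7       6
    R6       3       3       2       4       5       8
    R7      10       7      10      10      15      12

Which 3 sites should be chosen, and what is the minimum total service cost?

Choose F2, F3 and F5; total service cost 32.

With exactly 3 open, each office uses its cheapest among the chosen.
{F2, F3, F5}: R1→F2 5, R2→F5 4, R3→F2 3, R4→F3 4, R5→F3 7, R6→F3 2, R7→F2 7. Service cost 32.
{F1, F2, F3}: service cost 33
{F2, F3, F6}: service cost 33
Among all 20 size-3 choices, {F2, F3, F5} is lowest.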